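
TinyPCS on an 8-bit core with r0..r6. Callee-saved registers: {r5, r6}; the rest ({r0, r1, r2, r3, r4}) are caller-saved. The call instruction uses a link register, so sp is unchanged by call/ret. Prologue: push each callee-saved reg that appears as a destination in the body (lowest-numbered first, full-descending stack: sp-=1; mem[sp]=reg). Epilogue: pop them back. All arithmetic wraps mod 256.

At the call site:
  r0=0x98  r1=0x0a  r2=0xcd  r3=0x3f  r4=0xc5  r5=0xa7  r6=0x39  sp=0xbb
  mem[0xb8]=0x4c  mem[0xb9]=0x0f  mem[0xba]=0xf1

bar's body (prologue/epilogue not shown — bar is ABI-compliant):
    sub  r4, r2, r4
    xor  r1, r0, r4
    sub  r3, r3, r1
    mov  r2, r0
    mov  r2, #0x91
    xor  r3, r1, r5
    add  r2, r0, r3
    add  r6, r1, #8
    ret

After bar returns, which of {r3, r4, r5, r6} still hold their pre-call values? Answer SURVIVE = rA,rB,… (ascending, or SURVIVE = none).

prologue: push r6 → mem[0xba]=0x39, sp=0xba
body[0] sub  r4, r2, r4 → r4=0x08
body[1] xor  r1, r0, r4 → r1=0x90
body[2] sub  r3, r3, r1 → r3=0xaf
body[3] mov  r2, r0 → r2=0x98
body[4] mov  r2, #0x91 → r2=0x91
body[5] xor  r3, r1, r5 → r3=0x37
body[6] add  r2, r0, r3 → r2=0xcf
body[7] add  r6, r1, #8 → r6=0x98
epilogue: pop r6=0x39, sp=0xbb
r3: caller-saved, written=True
r4: caller-saved, written=True
r5: callee-saved, written=False
r6: callee-saved, written=True

SURVIVE = r5,r6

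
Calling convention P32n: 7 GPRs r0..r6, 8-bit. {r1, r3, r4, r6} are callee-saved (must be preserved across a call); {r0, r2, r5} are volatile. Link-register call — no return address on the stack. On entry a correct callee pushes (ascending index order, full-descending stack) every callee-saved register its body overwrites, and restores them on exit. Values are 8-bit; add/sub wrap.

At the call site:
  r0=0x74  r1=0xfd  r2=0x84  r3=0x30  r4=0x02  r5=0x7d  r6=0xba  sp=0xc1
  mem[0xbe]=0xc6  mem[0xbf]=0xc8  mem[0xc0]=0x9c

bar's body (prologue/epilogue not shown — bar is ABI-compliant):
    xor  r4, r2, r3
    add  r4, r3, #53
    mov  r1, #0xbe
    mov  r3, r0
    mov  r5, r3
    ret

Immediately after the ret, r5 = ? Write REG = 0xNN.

REG = 0x74

prologue: push r1 → mem[0xc0]=0xfd, sp=0xc0
prologue: push r3 → mem[0xbf]=0x30, sp=0xbf
prologue: push r4 → mem[0xbe]=0x02, sp=0xbe
body[0] xor  r4, r2, r3 → r4=0xb4
body[1] add  r4, r3, #53 → r4=0x65
body[2] mov  r1, #0xbe → r1=0xbe
body[3] mov  r3, r0 → r3=0x74
body[4] mov  r5, r3 → r5=0x74
epilogue: pop r4=0x02, sp=0xbf
epilogue: pop r3=0x30, sp=0xc0
epilogue: pop r1=0xfd, sp=0xc1
r5 is caller-saved → body value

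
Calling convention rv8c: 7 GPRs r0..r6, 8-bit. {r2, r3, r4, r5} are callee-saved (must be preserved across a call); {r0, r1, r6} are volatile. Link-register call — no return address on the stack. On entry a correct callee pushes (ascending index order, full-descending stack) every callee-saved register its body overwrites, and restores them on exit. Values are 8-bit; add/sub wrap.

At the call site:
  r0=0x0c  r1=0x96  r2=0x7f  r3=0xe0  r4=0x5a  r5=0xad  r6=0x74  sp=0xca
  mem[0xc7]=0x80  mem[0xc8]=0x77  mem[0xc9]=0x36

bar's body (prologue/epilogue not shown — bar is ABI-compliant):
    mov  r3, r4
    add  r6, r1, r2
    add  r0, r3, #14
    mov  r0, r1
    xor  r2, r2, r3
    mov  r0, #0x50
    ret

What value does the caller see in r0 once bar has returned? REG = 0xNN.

prologue: push r2 -> mem[0xc9]=0x7f, sp=0xc9
prologue: push r3 -> mem[0xc8]=0xe0, sp=0xc8
body[0] mov  r3, r4 -> r3=0x5a
body[1] add  r6, r1, r2 -> r6=0x15
body[2] add  r0, r3, #14 -> r0=0x68
body[3] mov  r0, r1 -> r0=0x96
body[4] xor  r2, r2, r3 -> r2=0x25
body[5] mov  r0, #0x50 -> r0=0x50
epilogue: pop r3=0xe0, sp=0xc9
epilogue: pop r2=0x7f, sp=0xca
r0 is caller-saved -> body value

REG = 0x50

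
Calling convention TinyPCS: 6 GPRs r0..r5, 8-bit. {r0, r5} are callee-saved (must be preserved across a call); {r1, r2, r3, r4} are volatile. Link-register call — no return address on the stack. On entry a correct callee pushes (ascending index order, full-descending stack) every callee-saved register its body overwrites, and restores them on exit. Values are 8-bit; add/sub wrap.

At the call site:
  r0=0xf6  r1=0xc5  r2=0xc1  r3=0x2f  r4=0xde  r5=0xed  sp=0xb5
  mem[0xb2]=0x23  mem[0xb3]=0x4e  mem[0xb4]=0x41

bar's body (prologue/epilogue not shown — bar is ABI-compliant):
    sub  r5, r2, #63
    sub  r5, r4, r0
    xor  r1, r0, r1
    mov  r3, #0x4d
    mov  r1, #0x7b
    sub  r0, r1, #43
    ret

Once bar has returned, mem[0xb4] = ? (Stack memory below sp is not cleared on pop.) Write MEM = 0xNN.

prologue: push r0 → mem[0xb4]=0xf6, sp=0xb4
prologue: push r5 → mem[0xb3]=0xed, sp=0xb3
body[0] sub  r5, r2, #63 → r5=0x82
body[1] sub  r5, r4, r0 → r5=0xe8
body[2] xor  r1, r0, r1 → r1=0x33
body[3] mov  r3, #0x4d → r3=0x4d
body[4] mov  r1, #0x7b → r1=0x7b
body[5] sub  r0, r1, #43 → r0=0x50
epilogue: pop r5=0xed, sp=0xb4
epilogue: pop r0=0xf6, sp=0xb5
prologue pushed ['r0', 'r5'] at ['0xb4', '0xb3']

MEM = 0xf6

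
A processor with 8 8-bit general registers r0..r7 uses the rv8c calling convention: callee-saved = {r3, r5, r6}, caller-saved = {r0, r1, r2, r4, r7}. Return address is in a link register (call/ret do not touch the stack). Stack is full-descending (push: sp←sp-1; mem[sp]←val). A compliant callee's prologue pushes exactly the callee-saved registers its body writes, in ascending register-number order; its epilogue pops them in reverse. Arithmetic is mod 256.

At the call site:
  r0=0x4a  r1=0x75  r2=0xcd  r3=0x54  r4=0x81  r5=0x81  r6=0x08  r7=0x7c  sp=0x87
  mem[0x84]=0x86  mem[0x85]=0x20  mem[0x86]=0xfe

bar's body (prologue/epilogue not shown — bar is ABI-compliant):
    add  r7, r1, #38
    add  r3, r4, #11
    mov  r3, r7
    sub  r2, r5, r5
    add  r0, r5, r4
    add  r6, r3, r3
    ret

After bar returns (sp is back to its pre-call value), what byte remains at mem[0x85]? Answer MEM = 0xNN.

prologue: push r3 -> mem[0x86]=0x54, sp=0x86
prologue: push r6 -> mem[0x85]=0x08, sp=0x85
body[0] add  r7, r1, #38 -> r7=0x9b
body[1] add  r3, r4, #11 -> r3=0x8c
body[2] mov  r3, r7 -> r3=0x9b
body[3] sub  r2, r5, r5 -> r2=0x00
body[4] add  r0, r5, r4 -> r0=0x02
body[5] add  r6, r3, r3 -> r6=0x36
epilogue: pop r6=0x08, sp=0x86
epilogue: pop r3=0x54, sp=0x87
prologue pushed ['r3', 'r6'] at ['0x86', '0x85']

MEM = 0x08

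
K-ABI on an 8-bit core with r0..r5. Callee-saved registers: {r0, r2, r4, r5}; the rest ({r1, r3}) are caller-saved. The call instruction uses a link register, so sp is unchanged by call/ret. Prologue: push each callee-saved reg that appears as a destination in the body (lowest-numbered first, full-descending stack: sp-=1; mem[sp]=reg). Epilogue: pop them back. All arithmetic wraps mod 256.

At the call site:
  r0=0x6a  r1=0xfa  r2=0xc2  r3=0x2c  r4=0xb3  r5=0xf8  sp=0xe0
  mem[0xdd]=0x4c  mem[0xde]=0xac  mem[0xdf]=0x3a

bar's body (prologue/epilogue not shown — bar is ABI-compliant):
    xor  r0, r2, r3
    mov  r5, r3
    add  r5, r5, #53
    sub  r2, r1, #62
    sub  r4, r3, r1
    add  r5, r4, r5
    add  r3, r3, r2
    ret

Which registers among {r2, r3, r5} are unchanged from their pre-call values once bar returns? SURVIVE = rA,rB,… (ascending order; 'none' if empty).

prologue: push r0 -> mem[0xdf]=0x6a, sp=0xdf
prologue: push r2 -> mem[0xde]=0xc2, sp=0xde
prologue: push r4 -> mem[0xdd]=0xb3, sp=0xdd
prologue: push r5 -> mem[0xdc]=0xf8, sp=0xdc
body[0] xor  r0, r2, r3 -> r0=0xee
body[1] mov  r5, r3 -> r5=0x2c
body[2] add  r5, r5, #53 -> r5=0x61
body[3] sub  r2, r1, #62 -> r2=0xbc
body[4] sub  r4, r3, r1 -> r4=0x32
body[5] add  r5, r4, r5 -> r5=0x93
body[6] add  r3, r3, r2 -> r3=0xe8
epilogue: pop r5=0xf8, sp=0xdd
epilogue: pop r4=0xb3, sp=0xde
epilogue: pop r2=0xc2, sp=0xdf
epilogue: pop r0=0x6a, sp=0xe0
r2: callee-saved, written=True
r3: caller-saved, written=True
r5: callee-saved, written=True

SURVIVE = r2,r5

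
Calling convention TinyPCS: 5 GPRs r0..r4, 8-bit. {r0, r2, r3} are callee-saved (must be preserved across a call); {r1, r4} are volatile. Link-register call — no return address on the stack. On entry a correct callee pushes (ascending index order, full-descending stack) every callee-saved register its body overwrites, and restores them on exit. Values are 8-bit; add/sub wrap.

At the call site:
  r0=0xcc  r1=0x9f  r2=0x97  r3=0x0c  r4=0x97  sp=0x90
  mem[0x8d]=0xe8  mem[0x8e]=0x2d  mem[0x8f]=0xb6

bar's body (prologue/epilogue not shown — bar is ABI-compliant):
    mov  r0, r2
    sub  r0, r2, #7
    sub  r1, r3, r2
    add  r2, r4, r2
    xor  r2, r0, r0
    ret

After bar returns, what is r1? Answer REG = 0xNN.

prologue: push r0 → mem[0x8f]=0xcc, sp=0x8f
prologue: push r2 → mem[0x8e]=0x97, sp=0x8e
body[0] mov  r0, r2 → r0=0x97
body[1] sub  r0, r2, #7 → r0=0x90
body[2] sub  r1, r3, r2 → r1=0x75
body[3] add  r2, r4, r2 → r2=0x2e
body[4] xor  r2, r0, r0 → r2=0x00
epilogue: pop r2=0x97, sp=0x8f
epilogue: pop r0=0xcc, sp=0x90
r1 is caller-saved → body value

REG = 0x75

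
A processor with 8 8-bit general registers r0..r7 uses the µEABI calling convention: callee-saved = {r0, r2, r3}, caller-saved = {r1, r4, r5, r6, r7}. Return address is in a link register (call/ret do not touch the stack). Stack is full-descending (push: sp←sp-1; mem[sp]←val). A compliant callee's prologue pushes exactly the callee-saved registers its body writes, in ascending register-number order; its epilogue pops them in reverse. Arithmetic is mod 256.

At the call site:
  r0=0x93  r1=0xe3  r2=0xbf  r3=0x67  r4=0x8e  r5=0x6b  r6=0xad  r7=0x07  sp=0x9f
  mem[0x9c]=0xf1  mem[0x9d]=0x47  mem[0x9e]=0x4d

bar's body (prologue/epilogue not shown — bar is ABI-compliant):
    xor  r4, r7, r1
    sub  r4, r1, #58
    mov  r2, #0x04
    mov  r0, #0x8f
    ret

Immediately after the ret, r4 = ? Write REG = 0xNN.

prologue: push r0 → mem[0x9e]=0x93, sp=0x9e
prologue: push r2 → mem[0x9d]=0xbf, sp=0x9d
body[0] xor  r4, r7, r1 → r4=0xe4
body[1] sub  r4, r1, #58 → r4=0xa9
body[2] mov  r2, #0x04 → r2=0x04
body[3] mov  r0, #0x8f → r0=0x8f
epilogue: pop r2=0xbf, sp=0x9e
epilogue: pop r0=0x93, sp=0x9f
r4 is caller-saved → body value

REG = 0xa9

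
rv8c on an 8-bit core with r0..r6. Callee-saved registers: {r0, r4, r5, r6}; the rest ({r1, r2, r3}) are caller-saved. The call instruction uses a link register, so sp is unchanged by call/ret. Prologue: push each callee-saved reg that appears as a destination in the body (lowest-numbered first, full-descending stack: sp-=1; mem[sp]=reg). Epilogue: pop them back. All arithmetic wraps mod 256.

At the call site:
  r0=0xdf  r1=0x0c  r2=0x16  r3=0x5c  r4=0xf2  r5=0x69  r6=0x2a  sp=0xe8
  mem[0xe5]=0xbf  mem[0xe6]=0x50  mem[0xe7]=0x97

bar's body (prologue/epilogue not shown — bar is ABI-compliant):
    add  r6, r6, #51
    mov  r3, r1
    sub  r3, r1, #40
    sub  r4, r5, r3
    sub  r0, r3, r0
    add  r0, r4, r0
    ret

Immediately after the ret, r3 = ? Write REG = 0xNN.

REG = 0xe4

prologue: push r0 -> mem[0xe7]=0xdf, sp=0xe7
prologue: push r4 -> mem[0xe6]=0xf2, sp=0xe6
prologue: push r6 -> mem[0xe5]=0x2a, sp=0xe5
body[0] add  r6, r6, #51 -> r6=0x5d
body[1] mov  r3, r1 -> r3=0x0c
body[2] sub  r3, r1, #40 -> r3=0xe4
body[3] sub  r4, r5, r3 -> r4=0x85
body[4] sub  r0, r3, r0 -> r0=0x05
body[5] add  r0, r4, r0 -> r0=0x8a
epilogue: pop r6=0x2a, sp=0xe6
epilogue: pop r4=0xf2, sp=0xe7
epilogue: pop r0=0xdf, sp=0xe8
r3 is caller-saved -> body value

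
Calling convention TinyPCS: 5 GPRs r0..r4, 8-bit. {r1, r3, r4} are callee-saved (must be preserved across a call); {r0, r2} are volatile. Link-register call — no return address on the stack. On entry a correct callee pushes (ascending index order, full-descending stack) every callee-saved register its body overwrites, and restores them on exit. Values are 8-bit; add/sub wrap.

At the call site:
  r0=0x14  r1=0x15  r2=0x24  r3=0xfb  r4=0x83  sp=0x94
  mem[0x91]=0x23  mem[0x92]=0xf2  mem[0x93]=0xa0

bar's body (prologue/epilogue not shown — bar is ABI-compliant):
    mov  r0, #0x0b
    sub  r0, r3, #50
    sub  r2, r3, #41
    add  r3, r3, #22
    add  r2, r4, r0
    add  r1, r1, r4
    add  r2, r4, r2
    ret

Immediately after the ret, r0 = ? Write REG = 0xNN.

prologue: push r1 → mem[0x93]=0x15, sp=0x93
prologue: push r3 → mem[0x92]=0xfb, sp=0x92
body[0] mov  r0, #0x0b → r0=0x0b
body[1] sub  r0, r3, #50 → r0=0xc9
body[2] sub  r2, r3, #41 → r2=0xd2
body[3] add  r3, r3, #22 → r3=0x11
body[4] add  r2, r4, r0 → r2=0x4c
body[5] add  r1, r1, r4 → r1=0x98
body[6] add  r2, r4, r2 → r2=0xcf
epilogue: pop r3=0xfb, sp=0x93
epilogue: pop r1=0x15, sp=0x94
r0 is caller-saved → body value

REG = 0xc9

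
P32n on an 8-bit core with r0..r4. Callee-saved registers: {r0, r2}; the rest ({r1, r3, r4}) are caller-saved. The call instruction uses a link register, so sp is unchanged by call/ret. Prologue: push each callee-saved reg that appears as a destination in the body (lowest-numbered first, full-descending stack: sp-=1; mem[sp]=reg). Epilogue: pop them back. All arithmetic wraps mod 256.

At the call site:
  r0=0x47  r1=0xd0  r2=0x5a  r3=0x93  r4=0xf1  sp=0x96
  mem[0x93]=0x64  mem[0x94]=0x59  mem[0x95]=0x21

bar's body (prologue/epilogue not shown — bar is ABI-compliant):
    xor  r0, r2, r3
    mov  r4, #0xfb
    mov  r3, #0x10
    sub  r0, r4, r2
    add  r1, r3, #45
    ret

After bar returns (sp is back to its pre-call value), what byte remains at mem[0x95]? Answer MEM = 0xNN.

prologue: push r0 -> mem[0x95]=0x47, sp=0x95
body[0] xor  r0, r2, r3 -> r0=0xc9
body[1] mov  r4, #0xfb -> r4=0xfb
body[2] mov  r3, #0x10 -> r3=0x10
body[3] sub  r0, r4, r2 -> r0=0xa1
body[4] add  r1, r3, #45 -> r1=0x3d
epilogue: pop r0=0x47, sp=0x96
prologue pushed ['r0'] at ['0x95']

MEM = 0x47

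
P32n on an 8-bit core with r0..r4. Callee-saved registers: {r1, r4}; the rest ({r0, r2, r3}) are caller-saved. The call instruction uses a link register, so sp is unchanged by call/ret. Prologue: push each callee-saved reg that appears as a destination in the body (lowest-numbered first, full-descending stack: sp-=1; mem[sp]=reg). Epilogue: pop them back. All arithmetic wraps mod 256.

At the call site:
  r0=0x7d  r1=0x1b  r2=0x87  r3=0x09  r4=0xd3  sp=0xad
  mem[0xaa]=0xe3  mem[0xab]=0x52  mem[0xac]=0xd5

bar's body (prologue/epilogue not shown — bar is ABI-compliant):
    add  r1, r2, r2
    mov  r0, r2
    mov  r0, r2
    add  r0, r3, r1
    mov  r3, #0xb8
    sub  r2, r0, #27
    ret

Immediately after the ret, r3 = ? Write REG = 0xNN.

prologue: push r1 -> mem[0xac]=0x1b, sp=0xac
body[0] add  r1, r2, r2 -> r1=0x0e
body[1] mov  r0, r2 -> r0=0x87
body[2] mov  r0, r2 -> r0=0x87
body[3] add  r0, r3, r1 -> r0=0x17
body[4] mov  r3, #0xb8 -> r3=0xb8
body[5] sub  r2, r0, #27 -> r2=0xfc
epilogue: pop r1=0x1b, sp=0xad
r3 is caller-saved -> body value

REG = 0xb8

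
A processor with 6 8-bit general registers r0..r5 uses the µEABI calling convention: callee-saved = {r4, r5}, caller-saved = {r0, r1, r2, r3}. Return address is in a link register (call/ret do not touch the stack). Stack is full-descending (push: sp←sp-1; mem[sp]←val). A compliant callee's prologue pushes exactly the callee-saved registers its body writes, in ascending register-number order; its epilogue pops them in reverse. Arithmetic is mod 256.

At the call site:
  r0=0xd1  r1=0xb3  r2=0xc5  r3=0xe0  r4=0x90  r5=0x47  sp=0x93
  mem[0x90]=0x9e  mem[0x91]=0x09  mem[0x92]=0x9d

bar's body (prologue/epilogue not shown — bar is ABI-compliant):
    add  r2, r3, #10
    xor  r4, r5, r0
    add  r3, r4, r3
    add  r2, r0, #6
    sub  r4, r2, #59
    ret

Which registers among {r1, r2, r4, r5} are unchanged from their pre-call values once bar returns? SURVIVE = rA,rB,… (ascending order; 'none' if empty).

SURVIVE = r1,r4,r5

prologue: push r4 → mem[0x92]=0x90, sp=0x92
body[0] add  r2, r3, #10 → r2=0xea
body[1] xor  r4, r5, r0 → r4=0x96
body[2] add  r3, r4, r3 → r3=0x76
body[3] add  r2, r0, #6 → r2=0xd7
body[4] sub  r4, r2, #59 → r4=0x9c
epilogue: pop r4=0x90, sp=0x93
r1: caller-saved, written=False
r2: caller-saved, written=True
r4: callee-saved, written=True
r5: callee-saved, written=False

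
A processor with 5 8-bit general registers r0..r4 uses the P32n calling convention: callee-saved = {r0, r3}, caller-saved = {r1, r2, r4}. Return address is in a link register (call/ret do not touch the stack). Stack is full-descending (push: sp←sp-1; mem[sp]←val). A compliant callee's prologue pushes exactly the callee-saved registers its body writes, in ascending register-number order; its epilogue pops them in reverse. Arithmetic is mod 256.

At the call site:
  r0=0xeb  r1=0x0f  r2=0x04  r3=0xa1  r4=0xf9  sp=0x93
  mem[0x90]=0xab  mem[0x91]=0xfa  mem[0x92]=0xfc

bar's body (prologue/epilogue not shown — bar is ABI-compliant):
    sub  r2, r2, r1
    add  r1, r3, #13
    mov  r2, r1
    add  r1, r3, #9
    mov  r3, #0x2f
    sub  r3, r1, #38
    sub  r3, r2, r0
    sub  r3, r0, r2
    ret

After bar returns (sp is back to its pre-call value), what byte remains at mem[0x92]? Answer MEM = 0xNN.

prologue: push r3 -> mem[0x92]=0xa1, sp=0x92
body[0] sub  r2, r2, r1 -> r2=0xf5
body[1] add  r1, r3, #13 -> r1=0xae
body[2] mov  r2, r1 -> r2=0xae
body[3] add  r1, r3, #9 -> r1=0xaa
body[4] mov  r3, #0x2f -> r3=0x2f
body[5] sub  r3, r1, #38 -> r3=0x84
body[6] sub  r3, r2, r0 -> r3=0xc3
body[7] sub  r3, r0, r2 -> r3=0x3d
epilogue: pop r3=0xa1, sp=0x93
prologue pushed ['r3'] at ['0x92']

MEM = 0xa1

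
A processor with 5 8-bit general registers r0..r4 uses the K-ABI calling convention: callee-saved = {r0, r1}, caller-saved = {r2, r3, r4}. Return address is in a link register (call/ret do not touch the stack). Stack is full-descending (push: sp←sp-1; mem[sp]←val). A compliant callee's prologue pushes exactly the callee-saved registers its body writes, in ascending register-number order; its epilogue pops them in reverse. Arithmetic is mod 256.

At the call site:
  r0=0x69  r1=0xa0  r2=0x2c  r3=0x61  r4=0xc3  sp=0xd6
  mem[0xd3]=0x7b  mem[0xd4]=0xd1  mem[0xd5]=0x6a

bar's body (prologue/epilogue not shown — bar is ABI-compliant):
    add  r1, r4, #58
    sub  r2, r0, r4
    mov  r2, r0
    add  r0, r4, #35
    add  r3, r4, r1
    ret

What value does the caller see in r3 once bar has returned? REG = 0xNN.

REG = 0xc0

prologue: push r0 → mem[0xd5]=0x69, sp=0xd5
prologue: push r1 → mem[0xd4]=0xa0, sp=0xd4
body[0] add  r1, r4, #58 → r1=0xfd
body[1] sub  r2, r0, r4 → r2=0xa6
body[2] mov  r2, r0 → r2=0x69
body[3] add  r0, r4, #35 → r0=0xe6
body[4] add  r3, r4, r1 → r3=0xc0
epilogue: pop r1=0xa0, sp=0xd5
epilogue: pop r0=0x69, sp=0xd6
r3 is caller-saved → body value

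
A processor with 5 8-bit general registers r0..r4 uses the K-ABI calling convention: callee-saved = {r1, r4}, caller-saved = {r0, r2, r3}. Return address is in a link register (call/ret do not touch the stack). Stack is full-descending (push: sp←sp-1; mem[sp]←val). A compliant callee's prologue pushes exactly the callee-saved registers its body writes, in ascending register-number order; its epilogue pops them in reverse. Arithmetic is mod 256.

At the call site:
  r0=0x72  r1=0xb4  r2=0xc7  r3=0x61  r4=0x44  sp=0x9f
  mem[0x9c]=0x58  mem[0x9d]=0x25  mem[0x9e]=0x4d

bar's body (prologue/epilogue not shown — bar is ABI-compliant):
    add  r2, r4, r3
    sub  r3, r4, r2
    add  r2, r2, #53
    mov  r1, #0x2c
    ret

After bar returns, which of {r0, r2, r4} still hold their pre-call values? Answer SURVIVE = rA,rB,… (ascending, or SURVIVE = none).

prologue: push r1 → mem[0x9e]=0xb4, sp=0x9e
body[0] add  r2, r4, r3 → r2=0xa5
body[1] sub  r3, r4, r2 → r3=0x9f
body[2] add  r2, r2, #53 → r2=0xda
body[3] mov  r1, #0x2c → r1=0x2c
epilogue: pop r1=0xb4, sp=0x9f
r0: caller-saved, written=False
r2: caller-saved, written=True
r4: callee-saved, written=False

SURVIVE = r0,r4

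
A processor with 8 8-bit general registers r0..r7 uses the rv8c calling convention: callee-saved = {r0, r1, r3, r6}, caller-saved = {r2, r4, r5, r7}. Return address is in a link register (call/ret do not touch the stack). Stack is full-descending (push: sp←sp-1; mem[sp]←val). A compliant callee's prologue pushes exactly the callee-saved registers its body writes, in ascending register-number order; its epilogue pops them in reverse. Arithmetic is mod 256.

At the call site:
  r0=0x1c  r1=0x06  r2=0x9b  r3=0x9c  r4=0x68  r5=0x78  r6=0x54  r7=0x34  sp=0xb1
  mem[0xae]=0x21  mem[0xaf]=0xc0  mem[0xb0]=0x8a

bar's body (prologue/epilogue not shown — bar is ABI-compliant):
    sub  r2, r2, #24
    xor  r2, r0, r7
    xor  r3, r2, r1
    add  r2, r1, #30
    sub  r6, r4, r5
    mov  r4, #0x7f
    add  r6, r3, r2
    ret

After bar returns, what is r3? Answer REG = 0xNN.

REG = 0x9c

prologue: push r3 → mem[0xb0]=0x9c, sp=0xb0
prologue: push r6 → mem[0xaf]=0x54, sp=0xaf
body[0] sub  r2, r2, #24 → r2=0x83
body[1] xor  r2, r0, r7 → r2=0x28
body[2] xor  r3, r2, r1 → r3=0x2e
body[3] add  r2, r1, #30 → r2=0x24
body[4] sub  r6, r4, r5 → r6=0xf0
body[5] mov  r4, #0x7f → r4=0x7f
body[6] add  r6, r3, r2 → r6=0x52
epilogue: pop r6=0x54, sp=0xb0
epilogue: pop r3=0x9c, sp=0xb1
r3 is callee-saved → restored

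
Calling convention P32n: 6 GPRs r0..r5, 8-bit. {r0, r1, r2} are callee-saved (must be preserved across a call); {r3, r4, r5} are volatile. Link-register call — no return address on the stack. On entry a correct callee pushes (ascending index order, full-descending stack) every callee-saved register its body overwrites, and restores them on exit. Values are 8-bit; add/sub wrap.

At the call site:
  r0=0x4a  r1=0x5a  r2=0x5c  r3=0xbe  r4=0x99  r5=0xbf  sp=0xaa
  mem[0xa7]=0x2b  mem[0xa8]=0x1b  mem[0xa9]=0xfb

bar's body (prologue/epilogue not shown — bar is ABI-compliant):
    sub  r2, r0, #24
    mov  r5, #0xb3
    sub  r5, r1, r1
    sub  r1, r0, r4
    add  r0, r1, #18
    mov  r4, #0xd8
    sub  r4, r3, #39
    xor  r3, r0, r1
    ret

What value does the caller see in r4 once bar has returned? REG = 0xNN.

prologue: push r0 → mem[0xa9]=0x4a, sp=0xa9
prologue: push r1 → mem[0xa8]=0x5a, sp=0xa8
prologue: push r2 → mem[0xa7]=0x5c, sp=0xa7
body[0] sub  r2, r0, #24 → r2=0x32
body[1] mov  r5, #0xb3 → r5=0xb3
body[2] sub  r5, r1, r1 → r5=0x00
body[3] sub  r1, r0, r4 → r1=0xb1
body[4] add  r0, r1, #18 → r0=0xc3
body[5] mov  r4, #0xd8 → r4=0xd8
body[6] sub  r4, r3, #39 → r4=0x97
body[7] xor  r3, r0, r1 → r3=0x72
epilogue: pop r2=0x5c, sp=0xa8
epilogue: pop r1=0x5a, sp=0xa9
epilogue: pop r0=0x4a, sp=0xaa
r4 is caller-saved → body value

REG = 0x97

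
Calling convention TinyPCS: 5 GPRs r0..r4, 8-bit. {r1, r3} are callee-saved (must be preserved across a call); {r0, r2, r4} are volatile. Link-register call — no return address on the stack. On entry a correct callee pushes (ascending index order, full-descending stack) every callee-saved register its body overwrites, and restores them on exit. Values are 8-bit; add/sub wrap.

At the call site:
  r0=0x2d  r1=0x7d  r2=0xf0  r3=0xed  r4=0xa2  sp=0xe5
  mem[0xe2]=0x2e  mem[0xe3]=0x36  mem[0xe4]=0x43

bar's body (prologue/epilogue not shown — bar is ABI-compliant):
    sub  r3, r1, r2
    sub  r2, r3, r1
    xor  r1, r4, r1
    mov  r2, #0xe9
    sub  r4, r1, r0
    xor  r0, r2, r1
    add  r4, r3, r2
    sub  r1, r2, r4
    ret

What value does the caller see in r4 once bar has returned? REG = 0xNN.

prologue: push r1 → mem[0xe4]=0x7d, sp=0xe4
prologue: push r3 → mem[0xe3]=0xed, sp=0xe3
body[0] sub  r3, r1, r2 → r3=0x8d
body[1] sub  r2, r3, r1 → r2=0x10
body[2] xor  r1, r4, r1 → r1=0xdf
body[3] mov  r2, #0xe9 → r2=0xe9
body[4] sub  r4, r1, r0 → r4=0xb2
body[5] xor  r0, r2, r1 → r0=0x36
body[6] add  r4, r3, r2 → r4=0x76
body[7] sub  r1, r2, r4 → r1=0x73
epilogue: pop r3=0xed, sp=0xe4
epilogue: pop r1=0x7d, sp=0xe5
r4 is caller-saved → body value

REG = 0x76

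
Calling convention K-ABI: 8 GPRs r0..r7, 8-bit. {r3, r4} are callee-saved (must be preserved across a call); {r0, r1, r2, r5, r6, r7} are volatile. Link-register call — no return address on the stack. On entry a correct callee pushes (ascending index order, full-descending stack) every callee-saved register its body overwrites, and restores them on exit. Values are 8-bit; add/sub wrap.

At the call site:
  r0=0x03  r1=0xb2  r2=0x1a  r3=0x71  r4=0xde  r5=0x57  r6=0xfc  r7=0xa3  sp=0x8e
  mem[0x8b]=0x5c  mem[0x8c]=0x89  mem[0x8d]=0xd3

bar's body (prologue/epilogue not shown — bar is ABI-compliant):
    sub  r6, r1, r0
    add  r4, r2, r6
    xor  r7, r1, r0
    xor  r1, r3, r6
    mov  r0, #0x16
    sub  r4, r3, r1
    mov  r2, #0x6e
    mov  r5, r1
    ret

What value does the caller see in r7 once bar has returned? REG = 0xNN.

prologue: push r4 -> mem[0x8d]=0xde, sp=0x8d
body[0] sub  r6, r1, r0 -> r6=0xaf
body[1] add  r4, r2, r6 -> r4=0xc9
body[2] xor  r7, r1, r0 -> r7=0xb1
body[3] xor  r1, r3, r6 -> r1=0xde
body[4] mov  r0, #0x16 -> r0=0x16
body[5] sub  r4, r3, r1 -> r4=0x93
body[6] mov  r2, #0x6e -> r2=0x6e
body[7] mov  r5, r1 -> r5=0xde
epilogue: pop r4=0xde, sp=0x8e
r7 is caller-saved -> body value

REG = 0xb1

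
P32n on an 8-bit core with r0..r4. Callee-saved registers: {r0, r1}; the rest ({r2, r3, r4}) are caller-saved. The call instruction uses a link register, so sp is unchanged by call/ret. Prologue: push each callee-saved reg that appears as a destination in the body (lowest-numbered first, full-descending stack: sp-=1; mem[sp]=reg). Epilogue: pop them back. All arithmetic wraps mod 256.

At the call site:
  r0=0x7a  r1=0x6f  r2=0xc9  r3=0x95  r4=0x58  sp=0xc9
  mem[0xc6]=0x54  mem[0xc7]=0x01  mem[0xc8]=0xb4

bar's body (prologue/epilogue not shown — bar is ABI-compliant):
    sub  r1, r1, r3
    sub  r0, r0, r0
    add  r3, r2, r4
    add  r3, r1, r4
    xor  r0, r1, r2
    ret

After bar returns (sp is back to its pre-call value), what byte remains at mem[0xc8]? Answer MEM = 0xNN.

MEM = 0x7a

prologue: push r0 → mem[0xc8]=0x7a, sp=0xc8
prologue: push r1 → mem[0xc7]=0x6f, sp=0xc7
body[0] sub  r1, r1, r3 → r1=0xda
body[1] sub  r0, r0, r0 → r0=0x00
body[2] add  r3, r2, r4 → r3=0x21
body[3] add  r3, r1, r4 → r3=0x32
body[4] xor  r0, r1, r2 → r0=0x13
epilogue: pop r1=0x6f, sp=0xc8
epilogue: pop r0=0x7a, sp=0xc9
prologue pushed ['r0', 'r1'] at ['0xc8', '0xc7']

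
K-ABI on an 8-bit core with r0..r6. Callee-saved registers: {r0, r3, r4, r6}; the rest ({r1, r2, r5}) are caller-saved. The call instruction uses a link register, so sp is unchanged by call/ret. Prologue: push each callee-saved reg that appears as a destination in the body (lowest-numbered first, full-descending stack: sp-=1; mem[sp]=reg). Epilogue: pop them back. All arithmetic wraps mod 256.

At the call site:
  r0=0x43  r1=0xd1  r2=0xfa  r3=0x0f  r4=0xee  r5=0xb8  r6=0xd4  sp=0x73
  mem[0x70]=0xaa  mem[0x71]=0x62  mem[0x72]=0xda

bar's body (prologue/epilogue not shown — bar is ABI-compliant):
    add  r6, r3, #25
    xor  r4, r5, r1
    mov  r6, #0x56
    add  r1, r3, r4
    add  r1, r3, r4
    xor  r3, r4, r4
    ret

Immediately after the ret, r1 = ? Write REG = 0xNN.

prologue: push r3 → mem[0x72]=0x0f, sp=0x72
prologue: push r4 → mem[0x71]=0xee, sp=0x71
prologue: push r6 → mem[0x70]=0xd4, sp=0x70
body[0] add  r6, r3, #25 → r6=0x28
body[1] xor  r4, r5, r1 → r4=0x69
body[2] mov  r6, #0x56 → r6=0x56
body[3] add  r1, r3, r4 → r1=0x78
body[4] add  r1, r3, r4 → r1=0x78
body[5] xor  r3, r4, r4 → r3=0x00
epilogue: pop r6=0xd4, sp=0x71
epilogue: pop r4=0xee, sp=0x72
epilogue: pop r3=0x0f, sp=0x73
r1 is caller-saved → body value

REG = 0x78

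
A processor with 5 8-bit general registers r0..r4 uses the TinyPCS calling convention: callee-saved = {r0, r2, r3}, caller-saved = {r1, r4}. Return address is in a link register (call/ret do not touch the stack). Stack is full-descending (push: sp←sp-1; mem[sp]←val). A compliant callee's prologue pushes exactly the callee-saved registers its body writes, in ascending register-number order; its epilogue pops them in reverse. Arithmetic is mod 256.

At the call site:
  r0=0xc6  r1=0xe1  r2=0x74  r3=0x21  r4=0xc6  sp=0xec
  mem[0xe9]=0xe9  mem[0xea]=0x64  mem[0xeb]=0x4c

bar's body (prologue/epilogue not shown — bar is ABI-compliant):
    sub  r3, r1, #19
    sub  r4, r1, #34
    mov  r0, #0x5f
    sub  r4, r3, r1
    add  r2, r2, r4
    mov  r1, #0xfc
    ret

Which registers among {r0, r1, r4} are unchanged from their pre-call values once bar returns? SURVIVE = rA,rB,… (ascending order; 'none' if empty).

SURVIVE = r0

prologue: push r0 → mem[0xeb]=0xc6, sp=0xeb
prologue: push r2 → mem[0xea]=0x74, sp=0xea
prologue: push r3 → mem[0xe9]=0x21, sp=0xe9
body[0] sub  r3, r1, #19 → r3=0xce
body[1] sub  r4, r1, #34 → r4=0xbf
body[2] mov  r0, #0x5f → r0=0x5f
body[3] sub  r4, r3, r1 → r4=0xed
body[4] add  r2, r2, r4 → r2=0x61
body[5] mov  r1, #0xfc → r1=0xfc
epilogue: pop r3=0x21, sp=0xea
epilogue: pop r2=0x74, sp=0xeb
epilogue: pop r0=0xc6, sp=0xec
r0: callee-saved, written=True
r1: caller-saved, written=True
r4: caller-saved, written=True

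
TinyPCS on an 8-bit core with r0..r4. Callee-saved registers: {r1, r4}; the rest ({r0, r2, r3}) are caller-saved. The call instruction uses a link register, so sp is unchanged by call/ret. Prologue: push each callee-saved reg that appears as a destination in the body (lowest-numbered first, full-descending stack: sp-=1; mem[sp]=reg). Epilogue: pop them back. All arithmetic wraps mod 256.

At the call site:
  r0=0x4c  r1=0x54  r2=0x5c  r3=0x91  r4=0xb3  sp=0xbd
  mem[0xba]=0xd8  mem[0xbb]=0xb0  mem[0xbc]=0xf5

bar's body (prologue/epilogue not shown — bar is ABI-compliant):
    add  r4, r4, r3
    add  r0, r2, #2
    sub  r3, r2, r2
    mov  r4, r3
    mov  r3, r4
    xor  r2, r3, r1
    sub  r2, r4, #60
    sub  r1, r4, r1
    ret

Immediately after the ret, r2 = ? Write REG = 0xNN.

prologue: push r1 → mem[0xbc]=0x54, sp=0xbc
prologue: push r4 → mem[0xbb]=0xb3, sp=0xbb
body[0] add  r4, r4, r3 → r4=0x44
body[1] add  r0, r2, #2 → r0=0x5e
body[2] sub  r3, r2, r2 → r3=0x00
body[3] mov  r4, r3 → r4=0x00
body[4] mov  r3, r4 → r3=0x00
body[5] xor  r2, r3, r1 → r2=0x54
body[6] sub  r2, r4, #60 → r2=0xc4
body[7] sub  r1, r4, r1 → r1=0xac
epilogue: pop r4=0xb3, sp=0xbc
epilogue: pop r1=0x54, sp=0xbd
r2 is caller-saved → body value

REG = 0xc4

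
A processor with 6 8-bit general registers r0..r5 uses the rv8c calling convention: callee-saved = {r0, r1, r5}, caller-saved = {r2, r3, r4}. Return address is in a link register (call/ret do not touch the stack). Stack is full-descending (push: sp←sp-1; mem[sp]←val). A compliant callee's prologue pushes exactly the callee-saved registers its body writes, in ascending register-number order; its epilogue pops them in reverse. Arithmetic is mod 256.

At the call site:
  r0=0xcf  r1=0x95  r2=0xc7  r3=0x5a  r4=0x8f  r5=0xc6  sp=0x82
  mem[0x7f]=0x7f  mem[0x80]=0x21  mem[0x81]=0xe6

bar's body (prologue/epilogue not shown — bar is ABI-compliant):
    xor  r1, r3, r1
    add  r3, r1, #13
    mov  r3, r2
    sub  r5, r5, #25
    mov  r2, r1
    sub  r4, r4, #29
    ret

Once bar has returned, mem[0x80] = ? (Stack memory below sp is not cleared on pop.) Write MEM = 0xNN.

prologue: push r1 → mem[0x81]=0x95, sp=0x81
prologue: push r5 → mem[0x80]=0xc6, sp=0x80
body[0] xor  r1, r3, r1 → r1=0xcf
body[1] add  r3, r1, #13 → r3=0xdc
body[2] mov  r3, r2 → r3=0xc7
body[3] sub  r5, r5, #25 → r5=0xad
body[4] mov  r2, r1 → r2=0xcf
body[5] sub  r4, r4, #29 → r4=0x72
epilogue: pop r5=0xc6, sp=0x81
epilogue: pop r1=0x95, sp=0x82
prologue pushed ['r1', 'r5'] at ['0x81', '0x80']

MEM = 0xc6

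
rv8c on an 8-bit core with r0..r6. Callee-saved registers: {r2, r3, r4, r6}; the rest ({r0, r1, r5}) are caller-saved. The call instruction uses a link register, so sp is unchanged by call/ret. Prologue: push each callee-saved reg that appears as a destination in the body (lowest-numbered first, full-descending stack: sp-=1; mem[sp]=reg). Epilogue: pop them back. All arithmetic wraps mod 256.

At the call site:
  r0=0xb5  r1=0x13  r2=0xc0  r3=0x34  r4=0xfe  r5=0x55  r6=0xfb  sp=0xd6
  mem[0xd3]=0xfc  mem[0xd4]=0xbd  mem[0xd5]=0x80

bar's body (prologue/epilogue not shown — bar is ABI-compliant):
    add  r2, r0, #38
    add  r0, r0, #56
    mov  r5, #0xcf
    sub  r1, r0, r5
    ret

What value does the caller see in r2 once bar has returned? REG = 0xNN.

prologue: push r2 → mem[0xd5]=0xc0, sp=0xd5
body[0] add  r2, r0, #38 → r2=0xdb
body[1] add  r0, r0, #56 → r0=0xed
body[2] mov  r5, #0xcf → r5=0xcf
body[3] sub  r1, r0, r5 → r1=0x1e
epilogue: pop r2=0xc0, sp=0xd6
r2 is callee-saved → restored

REG = 0xc0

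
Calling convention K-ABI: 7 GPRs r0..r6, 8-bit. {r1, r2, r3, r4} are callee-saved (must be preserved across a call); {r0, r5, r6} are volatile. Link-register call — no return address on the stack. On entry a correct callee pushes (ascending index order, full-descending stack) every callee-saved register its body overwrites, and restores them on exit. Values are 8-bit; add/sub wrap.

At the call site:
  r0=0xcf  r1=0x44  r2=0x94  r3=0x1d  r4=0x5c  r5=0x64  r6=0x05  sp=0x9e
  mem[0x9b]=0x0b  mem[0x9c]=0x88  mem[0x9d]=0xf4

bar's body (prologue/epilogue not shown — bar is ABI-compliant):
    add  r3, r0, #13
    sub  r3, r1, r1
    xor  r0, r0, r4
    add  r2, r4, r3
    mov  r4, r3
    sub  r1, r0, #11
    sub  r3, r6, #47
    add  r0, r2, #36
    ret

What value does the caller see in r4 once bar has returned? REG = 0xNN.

prologue: push r1 -> mem[0x9d]=0x44, sp=0x9d
prologue: push r2 -> mem[0x9c]=0x94, sp=0x9c
prologue: push r3 -> mem[0x9b]=0x1d, sp=0x9b
prologue: push r4 -> mem[0x9a]=0x5c, sp=0x9a
body[0] add  r3, r0, #13 -> r3=0xdc
body[1] sub  r3, r1, r1 -> r3=0x00
body[2] xor  r0, r0, r4 -> r0=0x93
body[3] add  r2, r4, r3 -> r2=0x5c
body[4] mov  r4, r3 -> r4=0x00
body[5] sub  r1, r0, #11 -> r1=0x88
body[6] sub  r3, r6, #47 -> r3=0xd6
body[7] add  r0, r2, #36 -> r0=0x80
epilogue: pop r4=0x5c, sp=0x9b
epilogue: pop r3=0x1d, sp=0x9c
epilogue: pop r2=0x94, sp=0x9d
epilogue: pop r1=0x44, sp=0x9e
r4 is callee-saved -> restored

REG = 0x5c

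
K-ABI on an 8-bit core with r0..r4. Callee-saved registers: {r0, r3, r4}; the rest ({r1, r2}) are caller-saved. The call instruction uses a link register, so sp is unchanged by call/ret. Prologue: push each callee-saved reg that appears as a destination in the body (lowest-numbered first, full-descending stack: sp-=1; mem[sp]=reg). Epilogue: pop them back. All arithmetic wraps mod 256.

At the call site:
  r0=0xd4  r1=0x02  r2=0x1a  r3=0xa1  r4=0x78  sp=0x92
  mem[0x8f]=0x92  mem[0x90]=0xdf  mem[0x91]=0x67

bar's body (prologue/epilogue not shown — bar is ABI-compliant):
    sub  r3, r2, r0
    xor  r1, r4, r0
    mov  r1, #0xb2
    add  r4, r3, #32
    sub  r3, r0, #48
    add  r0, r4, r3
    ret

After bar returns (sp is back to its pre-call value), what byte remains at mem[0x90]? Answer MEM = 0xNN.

prologue: push r0 -> mem[0x91]=0xd4, sp=0x91
prologue: push r3 -> mem[0x90]=0xa1, sp=0x90
prologue: push r4 -> mem[0x8f]=0x78, sp=0x8f
body[0] sub  r3, r2, r0 -> r3=0x46
body[1] xor  r1, r4, r0 -> r1=0xac
body[2] mov  r1, #0xb2 -> r1=0xb2
body[3] add  r4, r3, #32 -> r4=0x66
body[4] sub  r3, r0, #48 -> r3=0xa4
body[5] add  r0, r4, r3 -> r0=0x0a
epilogue: pop r4=0x78, sp=0x90
epilogue: pop r3=0xa1, sp=0x91
epilogue: pop r0=0xd4, sp=0x92
prologue pushed ['r0', 'r3', 'r4'] at ['0x91', '0x90', '0x8f']

MEM = 0xa1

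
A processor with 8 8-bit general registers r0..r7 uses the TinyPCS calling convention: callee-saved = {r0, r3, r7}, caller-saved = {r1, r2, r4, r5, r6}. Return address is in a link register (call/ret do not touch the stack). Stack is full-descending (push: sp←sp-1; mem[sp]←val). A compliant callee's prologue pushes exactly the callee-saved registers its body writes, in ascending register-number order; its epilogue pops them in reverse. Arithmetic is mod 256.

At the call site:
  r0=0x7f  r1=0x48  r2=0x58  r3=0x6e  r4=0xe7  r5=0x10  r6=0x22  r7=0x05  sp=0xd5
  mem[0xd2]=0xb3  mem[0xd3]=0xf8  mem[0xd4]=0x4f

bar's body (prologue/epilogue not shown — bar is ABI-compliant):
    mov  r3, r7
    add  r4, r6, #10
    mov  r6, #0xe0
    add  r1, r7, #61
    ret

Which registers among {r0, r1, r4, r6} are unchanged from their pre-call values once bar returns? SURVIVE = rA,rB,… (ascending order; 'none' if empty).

prologue: push r3 -> mem[0xd4]=0x6e, sp=0xd4
body[0] mov  r3, r7 -> r3=0x05
body[1] add  r4, r6, #10 -> r4=0x2c
body[2] mov  r6, #0xe0 -> r6=0xe0
body[3] add  r1, r7, #61 -> r1=0x42
epilogue: pop r3=0x6e, sp=0xd5
r0: callee-saved, written=False
r1: caller-saved, written=True
r4: caller-saved, written=True
r6: caller-saved, written=True

SURVIVE = r0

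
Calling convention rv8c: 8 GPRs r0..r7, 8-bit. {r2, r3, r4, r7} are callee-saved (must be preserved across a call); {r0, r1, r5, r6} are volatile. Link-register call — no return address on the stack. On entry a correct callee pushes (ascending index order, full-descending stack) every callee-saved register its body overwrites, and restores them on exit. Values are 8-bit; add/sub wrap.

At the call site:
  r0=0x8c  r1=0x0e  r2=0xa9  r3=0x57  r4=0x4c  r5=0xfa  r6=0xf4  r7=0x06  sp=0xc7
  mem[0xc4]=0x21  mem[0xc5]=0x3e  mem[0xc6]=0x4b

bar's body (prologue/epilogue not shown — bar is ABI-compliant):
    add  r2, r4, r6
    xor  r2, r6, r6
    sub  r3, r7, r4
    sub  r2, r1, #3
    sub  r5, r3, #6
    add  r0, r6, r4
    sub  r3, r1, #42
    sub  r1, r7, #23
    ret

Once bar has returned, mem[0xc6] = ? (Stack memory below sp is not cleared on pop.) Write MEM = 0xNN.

MEM = 0xa9

prologue: push r2 → mem[0xc6]=0xa9, sp=0xc6
prologue: push r3 → mem[0xc5]=0x57, sp=0xc5
body[0] add  r2, r4, r6 → r2=0x40
body[1] xor  r2, r6, r6 → r2=0x00
body[2] sub  r3, r7, r4 → r3=0xba
body[3] sub  r2, r1, #3 → r2=0x0b
body[4] sub  r5, r3, #6 → r5=0xb4
body[5] add  r0, r6, r4 → r0=0x40
body[6] sub  r3, r1, #42 → r3=0xe4
body[7] sub  r1, r7, #23 → r1=0xef
epilogue: pop r3=0x57, sp=0xc6
epilogue: pop r2=0xa9, sp=0xc7
prologue pushed ['r2', 'r3'] at ['0xc6', '0xc5']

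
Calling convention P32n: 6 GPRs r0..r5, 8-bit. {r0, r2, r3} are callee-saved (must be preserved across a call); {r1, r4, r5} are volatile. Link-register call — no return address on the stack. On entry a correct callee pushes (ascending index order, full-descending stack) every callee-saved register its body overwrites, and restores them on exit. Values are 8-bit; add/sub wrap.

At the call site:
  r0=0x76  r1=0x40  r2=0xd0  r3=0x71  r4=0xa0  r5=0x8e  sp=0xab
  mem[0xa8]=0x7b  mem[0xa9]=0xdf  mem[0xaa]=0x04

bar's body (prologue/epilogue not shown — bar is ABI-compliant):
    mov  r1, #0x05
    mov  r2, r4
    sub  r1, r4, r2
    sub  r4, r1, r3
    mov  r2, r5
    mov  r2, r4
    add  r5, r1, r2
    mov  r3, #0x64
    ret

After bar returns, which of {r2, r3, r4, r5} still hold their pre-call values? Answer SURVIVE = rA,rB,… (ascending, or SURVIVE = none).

SURVIVE = r2,r3

prologue: push r2 -> mem[0xaa]=0xd0, sp=0xaa
prologue: push r3 -> mem[0xa9]=0x71, sp=0xa9
body[0] mov  r1, #0x05 -> r1=0x05
body[1] mov  r2, r4 -> r2=0xa0
body[2] sub  r1, r4, r2 -> r1=0x00
body[3] sub  r4, r1, r3 -> r4=0x8f
body[4] mov  r2, r5 -> r2=0x8e
body[5] mov  r2, r4 -> r2=0x8f
body[6] add  r5, r1, r2 -> r5=0x8f
body[7] mov  r3, #0x64 -> r3=0x64
epilogue: pop r3=0x71, sp=0xaa
epilogue: pop r2=0xd0, sp=0xab
r2: callee-saved, written=True
r3: callee-saved, written=True
r4: caller-saved, written=True
r5: caller-saved, written=True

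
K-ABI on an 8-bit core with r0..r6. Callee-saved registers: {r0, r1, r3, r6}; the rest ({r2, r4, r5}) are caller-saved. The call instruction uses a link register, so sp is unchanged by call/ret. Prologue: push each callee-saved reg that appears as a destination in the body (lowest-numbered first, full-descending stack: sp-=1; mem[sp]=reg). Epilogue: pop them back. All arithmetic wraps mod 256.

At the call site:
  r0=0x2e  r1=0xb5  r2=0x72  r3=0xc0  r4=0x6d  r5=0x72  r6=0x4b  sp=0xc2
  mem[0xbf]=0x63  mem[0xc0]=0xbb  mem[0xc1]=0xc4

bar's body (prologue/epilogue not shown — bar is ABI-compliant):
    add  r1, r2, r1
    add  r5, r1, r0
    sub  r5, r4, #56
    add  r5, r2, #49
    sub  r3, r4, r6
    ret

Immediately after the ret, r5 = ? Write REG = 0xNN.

prologue: push r1 -> mem[0xc1]=0xb5, sp=0xc1
prologue: push r3 -> mem[0xc0]=0xc0, sp=0xc0
body[0] add  r1, r2, r1 -> r1=0x27
body[1] add  r5, r1, r0 -> r5=0x55
body[2] sub  r5, r4, #56 -> r5=0x35
body[3] add  r5, r2, #49 -> r5=0xa3
body[4] sub  r3, r4, r6 -> r3=0x22
epilogue: pop r3=0xc0, sp=0xc1
epilogue: pop r1=0xb5, sp=0xc2
r5 is caller-saved -> body value

REG = 0xa3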